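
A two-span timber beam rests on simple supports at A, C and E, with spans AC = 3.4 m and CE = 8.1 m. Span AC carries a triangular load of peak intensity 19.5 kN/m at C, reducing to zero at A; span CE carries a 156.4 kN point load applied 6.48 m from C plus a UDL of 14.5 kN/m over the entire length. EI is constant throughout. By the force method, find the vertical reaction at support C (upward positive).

R_C = 184.7 kN

Take M_C as the redundant. Released structure: two simple spans AC and CE with a hinge at C.
Discontinuity in slope at C on the released structure — sum the simple-span end rotations:
  span AC: triangular load, peak 19.5: w₀L³/(45EI) = 17.03/EI
  span CE: point load 156.4 at a = 6.48: Pab(L + b)/(6LEI) = 328.4/EI
  span CE: UDL 14.5: wL³/(24EI) = 321.1/EI
  relative rotation θ_0 = (17.03 + 649.4)/EI = 666.5/EI
A unit hogging moment at C produces rotation L₁/(3EI) + L₂/(3EI) = 3.833/EI.
Slope continuity at C: θ_0 = M_C·3.833/EI, so M_C = 666.5/3.833 = 173.9 kN·m (hogging).
Span AC, ΣM about A with M_C applied at C: R_C^{AC}·3.4 = 75.14 + 173.9, so R_C^{AC} = 73.24 kN and R_A = 33.15 − 73.24 = -40.09 kN.
Span CE, ΣM about E: R_C^{CE}·8.1 = 729 + 173.9, so R_C^{CE} = 111.5 kN and R_E = 273.9 − 111.5 = 162.4 kN.
R_C = 73.24 + 111.5 = 184.7 kN.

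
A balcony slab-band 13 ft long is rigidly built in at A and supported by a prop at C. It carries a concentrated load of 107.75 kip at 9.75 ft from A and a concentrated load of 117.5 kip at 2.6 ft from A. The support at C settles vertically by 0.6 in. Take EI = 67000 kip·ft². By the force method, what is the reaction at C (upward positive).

R_C = 70.19 kip

Choose R_C as the redundant. The primary structure is the cantilever fixed at A.
Downward deflection at the released point C due to the loads:
  point load 107.75 at a = 9.75: Pa²(3L − a)/(6EI) = 49935/EI
  point load 117.5 at a = 2.6: Pa²(3L − a)/(6EI) = 4819/EI
  δ_0 = 54753/EI
Tip deflection under a unit load at C: L³/(3EI) = 732.3/EI.
With EI = 67000 kip·ft²: δ_0 = 0.81721 ft and δ_{CC} = 0.01093 ft/kip.
Compatibility — the beam at C must follow the support down by 0.05 ft: δ_0 − R_C·δ_{CC} = 0.05, so R_C = (0.81721 − 0.05)/0.01093 = 70.19 kip.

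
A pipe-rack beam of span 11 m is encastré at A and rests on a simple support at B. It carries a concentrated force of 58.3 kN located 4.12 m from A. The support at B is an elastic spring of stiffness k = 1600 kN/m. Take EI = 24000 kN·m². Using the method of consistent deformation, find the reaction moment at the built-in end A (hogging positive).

Remove the prop at B; the released (primary) structure is a cantilever built in at A.
Deflection at B on the released cantilever, summing each load's contribution:
  point load 58.3 at a = 4.12: Pa²(3L − a)/(6EI) = 4763/EI
Flexibility coefficient — unit upward force at B: δ_{BB} = L³/(3EI) = 443.7/EI.
With EI = 24000 kN·m²: δ_0 = 0.19847 m and δ_{BB} = 0.018486 m/kN.
Compatibility — the spring shortens by R_B/k under the reaction it provides: δ_0 − R_B·δ_{BB} = R_B/k. With 1/k = 0.000625 m/kN, R_B = δ_0 / (δ_{BB} + 1/k) = 0.19847 / (0.018486 + 0.000625) = 10.39 kN.
Moment equilibrium about A: M_A = Σ(load moments about A) − R_B·L = 240.2 − 10.39×11 = 126 kN·m.

M_A = 126 kN·m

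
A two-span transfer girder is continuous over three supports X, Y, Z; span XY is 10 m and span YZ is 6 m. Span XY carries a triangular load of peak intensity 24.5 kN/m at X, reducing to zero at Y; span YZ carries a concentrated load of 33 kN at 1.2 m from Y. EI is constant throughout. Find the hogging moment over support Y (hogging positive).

Release continuity at Y by inserting a hinge; the redundant is the internal moment M_Y. The primary structure is two simply-supported spans XY and YZ.
Rotations at Y on the released spans (each span's end-slope, ×1/EI):
  span XY: triangular load, peak 24.5: 7w₀L³/(360EI) = 476.4/EI
  span YZ: point load 33 at a = 1.2: Pab(L + b)/(6LEI) = 57.02/EI
  relative rotation θ_0 = (476.4 + 57.02)/EI = 533.4/EI
A unit hogging moment at Y produces rotation L₁/(3EI) + L₂/(3EI) = 5.333/EI.
Compatibility: M_Y·(L₁+L₂)/(3EI) = θ_0, giving M_Y = 100 kN·m (hogging).

M_Y = 100 kN·m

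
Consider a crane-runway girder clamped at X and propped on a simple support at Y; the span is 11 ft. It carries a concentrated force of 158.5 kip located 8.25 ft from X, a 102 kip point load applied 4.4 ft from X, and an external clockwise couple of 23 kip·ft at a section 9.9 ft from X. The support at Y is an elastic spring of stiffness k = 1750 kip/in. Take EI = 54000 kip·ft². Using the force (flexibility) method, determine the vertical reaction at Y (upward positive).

R_Y = 123.9 kip

Release the roller at Y. Primary structure: cantilever fixed at X.
Deflection at Y on the released cantilever, summing each load's contribution:
  point load 158.5 at a = 8.25: Pa²(3L − a)/(6EI) = 44500/EI
  point load 102 at a = 4.4: Pa²(3L − a)/(6EI) = 9413/EI
  clockwise couple 23 at a = 9.9: M₀a(2L − a)/(2EI) = 1378/EI
  δ_0 = 55291/EI
Flexibility coefficient — unit upward force at Y: δ_{YY} = L³/(3EI) = 443.7/EI.
With EI = 54000 kip·ft²: δ_0 = 1.0239 ft and δ_{YY} = 0.008216 ft/kip.
Compatibility — the spring shortens by R_Y/k under the reaction it provides: δ_0 − R_Y·δ_{YY} = R_Y/k. With 1/k = 1/(1750×12) ft/kip = 0.000048 ft/kip, R_Y = δ_0 / (δ_{YY} + 1/k) = 1.0239 / (0.008216 + 0.000048) = 123.9 kip.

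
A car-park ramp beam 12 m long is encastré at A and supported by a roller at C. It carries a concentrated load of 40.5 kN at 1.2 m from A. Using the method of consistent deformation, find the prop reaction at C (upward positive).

Remove the prop at C; the released (primary) structure is a cantilever built in at A.
Free-end deflection of the primary structure under the applied loading (downward +):
  point load 40.5 at a = 1.2: Pa²(3L − a)/(6EI) = 338.3/EI
Flexibility coefficient — unit upward force at C: δ_{CC} = L³/(3EI) = 576/EI.
The prop prevents deflection at C: R_C = δ_0/δ_{CC} = 338.3/576 = 0.5873 kN.

R_C = 0.5873 kN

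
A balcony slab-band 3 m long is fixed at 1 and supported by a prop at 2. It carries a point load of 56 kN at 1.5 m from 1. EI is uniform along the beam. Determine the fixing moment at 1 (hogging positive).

M_1 = 31.5 kN·m

Remove the prop at 2; the released (primary) structure is a cantilever built in at 1.
Deflection at 2 on the released cantilever, summing each load's contribution:
  point load 56 at a = 1.5: Pa²(3L − a)/(6EI) = 157.5/EI
Flexibility coefficient — unit upward force at 2: δ_{22} = L³/(3EI) = 9/EI.
The prop prevents deflection at 2: R_2 = δ_0/δ_{22} = 157.5/9 = 17.5 kN.
Moment equilibrium about 1: M_1 = Σ(load moments about 1) − R_2·L = 84 − 17.5×3 = 31.5 kN·m.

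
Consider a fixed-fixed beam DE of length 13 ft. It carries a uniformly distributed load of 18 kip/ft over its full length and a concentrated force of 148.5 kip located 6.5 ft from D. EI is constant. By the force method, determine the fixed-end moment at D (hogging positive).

M_D = 494.8 kip·ft

Take the two fixed-end moments M_D, M_E as redundants; the released structure is the simple span DE.
Simple-span end rotations at D and E under the given loads:
  at D: UDL 18: wL³/(24EI) = 1648/EI
  at E: UDL 18: wL³/(24EI) = 1648/EI
  at D: point load 148.5 at a = 6.5: Pab(L + b)/(6LEI) = 1569/EI
  at E: point load 148.5 at a = 6.5: Pab(L + a)/(6LEI) = 1569/EI
  θ_D0 = 3216/EI,  θ_E0 = 3216/EI
Flexibility coefficients: a unit moment at one end gives L/(3EI) there and L/(6EI) at the far end, so f₁₁ = f₂₂ = 4.333/EI and f₁₂ = f₂₁ = 2.167/EI.
Compatibility — zero rotation at each built-in end:
  4.333 M_D + 2.167 M_E = 3216
  2.167 M_D + 4.333 M_E = 3216
Solving the pair gives M_D = 494.8 kip·ft and M_E = 494.8 kip·ft (hogging).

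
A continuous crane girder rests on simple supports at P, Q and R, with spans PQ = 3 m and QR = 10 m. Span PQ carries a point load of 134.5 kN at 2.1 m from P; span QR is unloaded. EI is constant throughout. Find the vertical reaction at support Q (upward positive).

Take M_Q as the redundant. Released structure: two simple spans PQ and QR with a hinge at Q.
Discontinuity in slope at Q on the released structure — sum the simple-span end rotations:
  span PQ: point load 134.5 at a = 2.1: Pab(L + a)/(6LEI) = 72.02/EI
  relative rotation θ_0 = (72.02 + 0)/EI = 72.02/EI
A unit hogging moment at Q produces rotation L₁/(3EI) + L₂/(3EI) = 4.333/EI.
Compatibility: M_Q·(L₁+L₂)/(3EI) = θ_0, giving M_Q = 16.62 kN·m (hogging).
Span PQ, ΣM about P with M_Q applied at Q: R_Q^{PQ}·3 = 282.4 + 16.62, so R_Q^{PQ} = 99.69 kN and R_P = 134.5 − 99.69 = 34.81 kN.
Span QR, ΣM about R: R_Q^{QR}·10 = 0 + 16.62, so R_Q^{QR} = 1.662 kN and R_R = 0 − 1.662 = -1.662 kN.
R_Q = 99.69 + 1.662 = 101.4 kN.

R_Q = 101.4 kN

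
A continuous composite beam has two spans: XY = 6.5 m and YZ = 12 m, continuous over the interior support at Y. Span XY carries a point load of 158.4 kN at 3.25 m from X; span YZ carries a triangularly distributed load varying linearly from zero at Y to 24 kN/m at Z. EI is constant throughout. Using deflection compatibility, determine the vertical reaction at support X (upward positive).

R_X = 48.65 kN

Insert a hinge at Y; M_Y is the redundant, and each span becomes simply supported.
Discontinuity in slope at Y on the released structure — sum the simple-span end rotations:
  span XY: point load 158.4 at a = 3.25: Pab(L + a)/(6LEI) = 418.3/EI
  span YZ: triangular load, peak 24: 7w₀L³/(360EI) = 806.4/EI
  relative rotation θ_0 = (418.3 + 806.4)/EI = 1225/EI
A unit hogging moment at Y produces rotation L₁/(3EI) + L₂/(3EI) = 6.167/EI.
Slope continuity at Y: θ_0 = M_Y·6.167/EI, so M_Y = 1225/6.167 = 198.6 kN·m (hogging).
Span XY, ΣM about X with M_Y applied at Y: R_Y^{XY}·6.5 = 514.8 + 198.6, so R_Y^{XY} = 109.8 kN and R_X = 158.4 − 109.8 = 48.65 kN.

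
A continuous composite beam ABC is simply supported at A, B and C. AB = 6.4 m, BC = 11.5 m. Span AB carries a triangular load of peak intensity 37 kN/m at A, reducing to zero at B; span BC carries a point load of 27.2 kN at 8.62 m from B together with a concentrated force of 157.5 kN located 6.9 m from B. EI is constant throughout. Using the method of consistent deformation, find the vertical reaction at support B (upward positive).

Insert a hinge at B; M_B is the redundant, and each span becomes simply supported.
End slopes at the hinge B, treating each span as simply supported:
  span AB: triangular load, peak 37: 7w₀L³/(360EI) = 188.6/EI
  span BC: point load 27.2 at a = 8.62: Pab(L + b)/(6LEI) = 140.7/EI
  span BC: point load 157.5 at a = 6.9: Pab(L + b)/(6LEI) = 1166/EI
  relative rotation θ_0 = (188.6 + 1307)/EI = 1496/EI
A unit hogging moment at B produces rotation L₁/(3EI) + L₂/(3EI) = 5.967/EI.
Slope continuity at B: θ_0 = M_B·5.967/EI, so M_B = 1496/5.967 = 250.7 kN·m (hogging).
Span AB, ΣM about A with M_B applied at B: R_B^{AB}·6.4 = 252.6 + 250.7, so R_B^{AB} = 78.64 kN and R_A = 118.4 − 78.64 = 39.76 kN.
Span BC, ΣM about C: R_B^{BC}·11.5 = 802.8 + 250.7, so R_B^{BC} = 91.61 kN and R_C = 184.7 − 91.61 = 93.09 kN.
R_B = 78.64 + 91.61 = 170.2 kN.

R_B = 170.2 kN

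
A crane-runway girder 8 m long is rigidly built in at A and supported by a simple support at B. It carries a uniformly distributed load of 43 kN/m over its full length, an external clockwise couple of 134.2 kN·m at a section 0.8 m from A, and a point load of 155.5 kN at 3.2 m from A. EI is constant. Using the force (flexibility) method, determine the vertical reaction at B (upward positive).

R_B = 166.1 kN

Remove the prop at B; the released (primary) structure is a cantilever built in at A.
Deflection at B on the released cantilever, summing each load's contribution:
  UDL 43: wL⁴/(8EI) = 22016/EI
  clockwise couple 134.2 at a = 0.8: M₀a(2L − a)/(2EI) = 815.9/EI
  point load 155.5 at a = 3.2: Pa²(3L − a)/(6EI) = 5520/EI
  δ_0 = 28352/EI
Tip deflection under a unit load at B: L³/(3EI) = 170.7/EI.
The prop prevents deflection at B: R_B = δ_0/δ_{BB} = 28352/170.7 = 166.1 kN.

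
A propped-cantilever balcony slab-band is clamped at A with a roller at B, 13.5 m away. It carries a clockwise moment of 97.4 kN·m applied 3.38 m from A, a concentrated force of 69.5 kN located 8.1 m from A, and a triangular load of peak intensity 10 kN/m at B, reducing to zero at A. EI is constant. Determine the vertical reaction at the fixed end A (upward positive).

R_A = 65.11 kN

Take the reaction at B as the redundant and release it; the primary structure is a cantilever fixed at A.
Downward deflection at the released point B due to the loads:
  clockwise couple 97.4 at a = 3.38: M₀a(2L − a)/(2EI) = 3888/EI
  point load 69.5 at a = 8.1: Pa²(3L − a)/(6EI) = 24623/EI
  triangular load, peak 10 at the free end: 11w₀L⁴/(120EI) = 30447/EI
  δ_0 = 58959/EI
Flexibility coefficient — unit upward force at B: δ_{BB} = L³/(3EI) = 820.1/EI.
The prop prevents deflection at B: R_B = δ_0/δ_{BB} = 58959/820.1 = 71.89 kN.
Vertical equilibrium: R_A = ΣP − R_B = 137 − 71.89 = 65.11 kN.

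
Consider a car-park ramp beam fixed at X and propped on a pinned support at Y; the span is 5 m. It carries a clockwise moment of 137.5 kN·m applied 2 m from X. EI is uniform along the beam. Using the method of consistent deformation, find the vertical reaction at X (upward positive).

R_X = -26.4 kN

Choose R_Y as the redundant. The primary structure is the cantilever fixed at X.
Free-end deflection of the primary structure under the applied loading (downward +):
  clockwise couple 137.5 at a = 2: M₀a(2L − a)/(2EI) = 1100/EI
Tip deflection under a unit load at Y: L³/(3EI) = 41.67/EI.
Compatibility at Y: δ_0 − R_Y·δ_{YY} = 0, so R_Y = 1100/41.67 = 26.4 kN.
Vertical equilibrium: R_X = ΣP − R_Y = 0 − 26.4 = -26.4 kN.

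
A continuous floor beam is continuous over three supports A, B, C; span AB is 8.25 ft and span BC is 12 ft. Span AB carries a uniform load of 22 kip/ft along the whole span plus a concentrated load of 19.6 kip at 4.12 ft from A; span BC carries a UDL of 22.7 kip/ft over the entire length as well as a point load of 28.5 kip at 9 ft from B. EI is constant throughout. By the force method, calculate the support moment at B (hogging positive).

M_B = 354.5 kip·ft

Insert a hinge at B; M_B is the redundant, and each span becomes simply supported.
Discontinuity in slope at B on the released structure — sum the simple-span end rotations:
  span AB: UDL 22: wL³/(24EI) = 514.7/EI
  span AB: point load 19.6 at a = 4.12: Pab(L + a)/(6LEI) = 83.34/EI
  span BC: UDL 22.7: wL³/(24EI) = 1634/EI
  span BC: point load 28.5 at a = 9: Pab(L + b)/(6LEI) = 160.3/EI
  relative rotation θ_0 = (598.1 + 1795)/EI = 2393/EI
A unit hogging moment at B produces rotation L₁/(3EI) + L₂/(3EI) = 6.75/EI.
Slope continuity at B: θ_0 = M_B·6.75/EI, so M_B = 2393/6.75 = 354.5 kip·ft (hogging).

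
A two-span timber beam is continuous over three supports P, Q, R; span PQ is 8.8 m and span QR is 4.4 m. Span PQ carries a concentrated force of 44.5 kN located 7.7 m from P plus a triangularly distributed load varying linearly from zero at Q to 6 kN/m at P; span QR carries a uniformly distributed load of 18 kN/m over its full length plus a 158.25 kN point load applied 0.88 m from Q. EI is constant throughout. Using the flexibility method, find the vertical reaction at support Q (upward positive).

R_Q = 245.6 kN

Release continuity at Q by inserting a hinge; the redundant is the internal moment M_Q. The primary structure is two simply-supported spans PQ and QR.
Discontinuity in slope at Q on the released structure — sum the simple-span end rotations:
  span PQ: point load 44.5 at a = 7.7: Pab(L + a)/(6LEI) = 117.8/EI
  span PQ: triangular load, peak 6: 7w₀L³/(360EI) = 79.51/EI
  span QR: UDL 18: wL³/(24EI) = 63.89/EI
  span QR: point load 158.25 at a = 0.88: Pab(L + b)/(6LEI) = 147.1/EI
  relative rotation θ_0 = (197.3 + 210.9)/EI = 408.2/EI
A unit hogging moment at Q produces rotation L₁/(3EI) + L₂/(3EI) = 4.4/EI.
Compatibility: M_Q·(L₁+L₂)/(3EI) = θ_0, giving M_Q = 92.78 kN·m (hogging).
Span PQ, ΣM about P with M_Q applied at Q: R_Q^{PQ}·8.8 = 420.1 + 92.78, so R_Q^{PQ} = 58.28 kN and R_P = 70.9 − 58.28 = 12.62 kN.
Span QR, ΣM about R: R_Q^{QR}·4.4 = 731.3 + 92.78, so R_Q^{QR} = 187.3 kN and R_R = 237.4 − 187.3 = 50.16 kN.
R_Q = 58.28 + 187.3 = 245.6 kN.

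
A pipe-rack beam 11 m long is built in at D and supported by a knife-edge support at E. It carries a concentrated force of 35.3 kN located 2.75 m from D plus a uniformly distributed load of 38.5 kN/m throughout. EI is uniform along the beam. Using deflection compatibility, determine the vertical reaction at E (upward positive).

Choose R_E as the redundant. The primary structure is the cantilever fixed at D.
Primary-structure tip deflection at E by superposition:
  point load 35.3 at a = 2.75: Pa²(3L − a)/(6EI) = 1346/EI
  UDL 38.5: wL⁴/(8EI) = 70460/EI
  δ_0 = 71806/EI
Tip deflection under a unit load at E: L³/(3EI) = 443.7/EI.
Compatibility at E: δ_0 − R_E·δ_{EE} = 0, so R_E = 71806/443.7 = 161.8 kN.

R_E = 161.8 kN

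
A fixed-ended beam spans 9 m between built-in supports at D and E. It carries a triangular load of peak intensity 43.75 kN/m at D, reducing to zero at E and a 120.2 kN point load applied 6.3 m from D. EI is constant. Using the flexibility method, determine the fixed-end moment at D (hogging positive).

M_D = 245.3 kN·m

Release both end moments; the primary structure is a simply-supported span DE with redundants M_D and M_E.
Simple-span end rotations at D and E under the given loads:
  at D: triangular load, peak 43.75: w₀L³/(45EI) = 708.8/EI
  at E: triangular load, peak 43.75: 7w₀L³/(360EI) = 620.2/EI
  at D: point load 120.2 at a = 6.3: Pab(L + b)/(6LEI) = 443/EI
  at E: point load 120.2 at a = 6.3: Pab(L + a)/(6LEI) = 579.3/EI
  θ_D0 = 1152/EI,  θ_E0 = 1199/EI
Flexibility coefficients: a unit moment at one end gives L/(3EI) there and L/(6EI) at the far end, so f₁₁ = f₂₂ = 3/EI and f₁₂ = f₂₁ = 1.5/EI.
Compatibility — zero rotation at each built-in end:
  3 M_D + 1.5 M_E = 1152
  1.5 M_D + 3 M_E = 1199
Solving the pair gives M_D = 245.3 kN·m and M_E = 277.1 kN·m (hogging).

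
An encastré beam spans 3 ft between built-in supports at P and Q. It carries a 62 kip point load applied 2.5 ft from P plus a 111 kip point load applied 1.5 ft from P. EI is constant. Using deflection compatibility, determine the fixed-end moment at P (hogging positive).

Take the two fixed-end moments M_P, M_Q as redundants; the released structure is the simple span PQ.
Simple-span end rotations at P and Q under the given loads:
  at P: point load 62 at a = 2.5: Pab(L + b)/(6LEI) = 15.07/EI
  at Q: point load 62 at a = 2.5: Pab(L + a)/(6LEI) = 23.68/EI
  at P: point load 111 at a = 1.5: Pab(L + b)/(6LEI) = 62.44/EI
  at Q: point load 111 at a = 1.5: Pab(L + a)/(6LEI) = 62.44/EI
  θ_P0 = 77.51/EI,  θ_Q0 = 86.12/EI
Flexibility coefficients: a unit moment at one end gives L/(3EI) there and L/(6EI) at the far end, so f₁₁ = f₂₂ = 1/EI and f₁₂ = f₂₁ = 0.5/EI.
Compatibility — zero rotation at each built-in end:
  1 M_P + 0.5 M_Q = 77.51
  0.5 M_P + 1 M_Q = 86.12
Solving the pair gives M_P = 45.93 kip·ft and M_Q = 63.15 kip·ft (hogging).

M_P = 45.93 kip·ft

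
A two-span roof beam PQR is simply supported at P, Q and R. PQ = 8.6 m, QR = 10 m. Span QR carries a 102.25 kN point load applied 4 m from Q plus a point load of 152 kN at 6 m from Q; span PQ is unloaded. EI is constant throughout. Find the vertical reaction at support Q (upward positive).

R_Q = 174.7 kN

Insert a hinge at Q; M_Q is the redundant, and each span becomes simply supported.
Rotations at Q on the released spans (each span's end-slope, ×1/EI):
  span QR: point load 102.25 at a = 4: Pab(L + b)/(6LEI) = 654.4/EI
  span QR: point load 152 at a = 6: Pab(L + b)/(6LEI) = 851.2/EI
  relative rotation θ_0 = (0 + 1506)/EI = 1506/EI
A unit hogging moment at Q produces rotation L₁/(3EI) + L₂/(3EI) = 6.2/EI.
Compatibility: M_Q·(L₁+L₂)/(3EI) = θ_0, giving M_Q = 242.8 kN·m (hogging).
Span PQ, ΣM about P with M_Q applied at Q: R_Q^{PQ}·8.6 = 0 + 242.8, so R_Q^{PQ} = 28.24 kN and R_P = 0 − 28.24 = -28.24 kN.
Span QR, ΣM about R: R_Q^{QR}·10 = 1222 + 242.8, so R_Q^{QR} = 146.4 kN and R_R = 254.2 − 146.4 = 107.8 kN.
R_Q = 28.24 + 146.4 = 174.7 kN.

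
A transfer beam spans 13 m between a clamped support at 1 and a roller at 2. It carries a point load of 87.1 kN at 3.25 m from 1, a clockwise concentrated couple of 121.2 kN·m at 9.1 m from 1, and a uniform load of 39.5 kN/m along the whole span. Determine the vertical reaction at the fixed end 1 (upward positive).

Remove the prop at 2; the released (primary) structure is a cantilever built in at 1.
Downward deflection at the released point 2 due to the loads:
  point load 87.1 at a = 3.25: Pa²(3L − a)/(6EI) = 5482/EI
  clockwise couple 121.2 at a = 9.1: M₀a(2L − a)/(2EI) = 9320/EI
  UDL 39.5: wL⁴/(8EI) = 141020/EI
  δ_0 = 155821/EI
Flexibility coefficient — unit upward force at 2: δ_{22} = L³/(3EI) = 732.3/EI.
Compatibility at 2: δ_0 − R_2·δ_{22} = 0, so R_2 = 155821/732.3 = 212.8 kN.
Vertical equilibrium: R_1 = ΣP − R_2 = 600.6 − 212.8 = 387.8 kN.

R_1 = 387.8 kN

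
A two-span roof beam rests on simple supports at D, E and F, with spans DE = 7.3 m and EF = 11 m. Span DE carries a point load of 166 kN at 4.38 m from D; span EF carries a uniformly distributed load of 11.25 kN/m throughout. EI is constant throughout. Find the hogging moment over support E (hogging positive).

Release continuity at E by inserting a hinge; the redundant is the internal moment M_E. The primary structure is two simply-supported spans DE and EF.
Discontinuity in slope at E on the released structure — sum the simple-span end rotations:
  span DE: point load 166 at a = 4.38: Pab(L + a)/(6LEI) = 566.2/EI
  span EF: UDL 11.25: wL³/(24EI) = 623.9/EI
  relative rotation θ_0 = (566.2 + 623.9)/EI = 1190/EI
A unit hogging moment at E produces rotation L₁/(3EI) + L₂/(3EI) = 6.1/EI.
Slope continuity at E: θ_0 = M_E·6.1/EI, so M_E = 1190/6.1 = 195.1 kN·m (hogging).

M_E = 195.1 kN·m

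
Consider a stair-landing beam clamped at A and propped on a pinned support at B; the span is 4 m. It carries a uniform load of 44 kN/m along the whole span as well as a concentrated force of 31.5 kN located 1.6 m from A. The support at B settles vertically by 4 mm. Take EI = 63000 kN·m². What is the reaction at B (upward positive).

Take the reaction at B as the redundant and release it; the primary structure is a cantilever fixed at A.
Downward deflection at the released point B due to the loads:
  UDL 44: wL⁴/(8EI) = 1408/EI
  point load 31.5 at a = 1.6: Pa²(3L − a)/(6EI) = 139.8/EI
  δ_0 = 1548/EI
Tip deflection under a unit load at B: L³/(3EI) = 21.33/EI.
With EI = 63000 kN·m²: δ_0 = 0.024568 m and δ_{BB} = 0.000339 m/kN.
Compatibility — the beam at B must follow the support down by 0.004 m: δ_0 − R_B·δ_{BB} = 0.004, so R_B = (0.024568 − 0.004)/0.000339 = 60.74 kN.

R_B = 60.74 kN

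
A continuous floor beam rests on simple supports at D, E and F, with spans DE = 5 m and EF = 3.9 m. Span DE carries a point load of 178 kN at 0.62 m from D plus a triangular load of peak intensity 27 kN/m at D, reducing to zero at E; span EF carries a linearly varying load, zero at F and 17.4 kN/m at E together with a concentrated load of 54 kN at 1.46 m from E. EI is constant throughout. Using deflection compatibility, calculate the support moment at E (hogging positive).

Insert a hinge at E; M_E is the redundant, and each span becomes simply supported.
End slopes at the hinge E, treating each span as simply supported:
  span DE: point load 178 at a = 0.62: Pab(L + a)/(6LEI) = 90.55/EI
  span DE: triangular load, peak 27: 7w₀L³/(360EI) = 65.62/EI
  span EF: triangular load, peak 17.4: w₀L³/(45EI) = 22.94/EI
  span EF: point load 54 at a = 1.46: Pab(L + b)/(6LEI) = 52.12/EI
  relative rotation θ_0 = (156.2 + 75.06)/EI = 231.2/EI
A unit hogging moment at E produces rotation L₁/(3EI) + L₂/(3EI) = 2.967/EI.
Slope continuity at E: θ_0 = M_E·2.967/EI, so M_E = 231.2/2.967 = 77.94 kN·m (hogging).

M_E = 77.94 kN·m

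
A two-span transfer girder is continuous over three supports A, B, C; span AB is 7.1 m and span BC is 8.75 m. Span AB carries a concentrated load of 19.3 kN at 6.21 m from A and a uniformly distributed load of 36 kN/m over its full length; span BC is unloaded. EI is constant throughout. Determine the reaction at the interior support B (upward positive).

Take M_B as the redundant. Released structure: two simple spans AB and BC with a hinge at B.
Discontinuity in slope at B on the released structure — sum the simple-span end rotations:
  span AB: point load 19.3 at a = 6.21: Pab(L + a)/(6LEI) = 33.33/EI
  span AB: UDL 36: wL³/(24EI) = 536.9/EI
  relative rotation θ_0 = (570.2 + 0)/EI = 570.2/EI
A unit hogging moment at B produces rotation L₁/(3EI) + L₂/(3EI) = 5.283/EI.
Slope continuity at B: θ_0 = M_B·5.283/EI, so M_B = 570.2/5.283 = 107.9 kN·m (hogging).
Span AB, ΣM about A with M_B applied at B: R_B^{AB}·7.1 = 1027 + 107.9, so R_B^{AB} = 159.9 kN and R_A = 274.9 − 159.9 = 115 kN.
Span BC, ΣM about C: R_B^{BC}·8.75 = 0 + 107.9, so R_B^{BC} = 12.33 kN and R_C = 0 − 12.33 = -12.33 kN.
R_B = 159.9 + 12.33 = 172.2 kN.

R_B = 172.2 kN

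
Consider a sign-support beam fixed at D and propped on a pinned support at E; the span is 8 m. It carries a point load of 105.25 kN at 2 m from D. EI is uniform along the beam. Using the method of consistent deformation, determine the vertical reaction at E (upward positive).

Take the reaction at E as the redundant and release it; the primary structure is a cantilever fixed at D.
Primary-structure tip deflection at E by superposition:
  point load 105.25 at a = 2: Pa²(3L − a)/(6EI) = 1544/EI
Flexibility coefficient — unit upward force at E: δ_{EE} = L³/(3EI) = 170.7/EI.
The prop prevents deflection at E: R_E = δ_0/δ_{EE} = 1544/170.7 = 9.045 kN.

R_E = 9.045 kN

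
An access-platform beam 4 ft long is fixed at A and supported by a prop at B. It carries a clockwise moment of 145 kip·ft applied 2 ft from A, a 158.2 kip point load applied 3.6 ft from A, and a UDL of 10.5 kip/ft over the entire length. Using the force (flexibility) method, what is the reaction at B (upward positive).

R_B = 191.1 kip

Remove the prop at B; the released (primary) structure is a cantilever built in at A.
Downward deflection at the released point B due to the loads:
  clockwise couple 145 at a = 2: M₀a(2L − a)/(2EI) = 870/EI
  point load 158.2 at a = 3.6: Pa²(3L − a)/(6EI) = 2870/EI
  UDL 10.5: wL⁴/(8EI) = 336/EI
  δ_0 = 4076/EI
Flexibility coefficient — unit upward force at B: δ_{BB} = L³/(3EI) = 21.33/EI.
Compatibility at B: δ_0 − R_B·δ_{BB} = 0, so R_B = 4076/21.33 = 191.1 kip.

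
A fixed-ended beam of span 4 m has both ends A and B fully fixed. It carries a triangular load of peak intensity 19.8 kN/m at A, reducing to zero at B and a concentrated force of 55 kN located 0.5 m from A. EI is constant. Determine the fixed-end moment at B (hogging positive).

Take the two fixed-end moments M_A, M_B as redundants; the released structure is the simple span AB.
Simple-span end rotations at A and B under the given loads:
  at A: triangular load, peak 19.8: w₀L³/(45EI) = 28.16/EI
  at B: triangular load, peak 19.8: 7w₀L³/(360EI) = 24.64/EI
  at A: point load 55 at a = 0.5: Pab(L + b)/(6LEI) = 30.08/EI
  at B: point load 55 at a = 0.5: Pab(L + a)/(6LEI) = 18.05/EI
  θ_A0 = 58.24/EI,  θ_B0 = 42.69/EI
Flexibility coefficients: a unit moment at one end gives L/(3EI) there and L/(6EI) at the far end, so f₁₁ = f₂₂ = 1.333/EI and f₁₂ = f₂₁ = 0.6667/EI.
Compatibility — zero rotation at each built-in end:
  1.333 M_A + 0.6667 M_B = 58.24
  0.6667 M_A + 1.333 M_B = 42.69
Solving the pair gives M_A = 36.89 kN·m and M_B = 13.57 kN·m (hogging).

M_B = 13.57 kN·m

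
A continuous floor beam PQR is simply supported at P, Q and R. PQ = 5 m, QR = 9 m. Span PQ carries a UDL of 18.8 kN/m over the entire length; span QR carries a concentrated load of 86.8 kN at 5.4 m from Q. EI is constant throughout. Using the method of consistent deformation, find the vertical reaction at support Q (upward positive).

R_Q = 114.5 kN

Insert a hinge at Q; M_Q is the redundant, and each span becomes simply supported.
Discontinuity in slope at Q on the released structure — sum the simple-span end rotations:
  span PQ: UDL 18.8: wL³/(24EI) = 97.92/EI
  span QR: point load 86.8 at a = 5.4: Pab(L + b)/(6LEI) = 393.7/EI
  relative rotation θ_0 = (97.92 + 393.7)/EI = 491.6/EI
A unit hogging moment at Q produces rotation L₁/(3EI) + L₂/(3EI) = 4.667/EI.
Compatibility: M_Q·(L₁+L₂)/(3EI) = θ_0, giving M_Q = 105.4 kN·m (hogging).
Span PQ, ΣM about P with M_Q applied at Q: R_Q^{PQ}·5 = 235 + 105.4, so R_Q^{PQ} = 68.07 kN and R_P = 94 − 68.07 = 25.93 kN.
Span QR, ΣM about R: R_Q^{QR}·9 = 312.5 + 105.4, so R_Q^{QR} = 46.43 kN and R_R = 86.8 − 46.43 = 40.37 kN.
R_Q = 68.07 + 46.43 = 114.5 kN.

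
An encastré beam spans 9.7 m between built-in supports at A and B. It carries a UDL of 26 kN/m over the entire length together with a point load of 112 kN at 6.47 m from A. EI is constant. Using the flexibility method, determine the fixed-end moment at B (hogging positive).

M_B = 364.8 kN·m

Take the two fixed-end moments M_A, M_B as redundants; the released structure is the simple span AB.
End rotations of the released simple span under the applied load (×1/EI):
  at A: UDL 26: wL³/(24EI) = 988.7/EI
  at B: UDL 26: wL³/(24EI) = 988.7/EI
  at A: point load 112 at a = 6.47: Pab(L + b)/(6LEI) = 520/EI
  at B: point load 112 at a = 6.47: Pab(L + a)/(6LEI) = 650.3/EI
  θ_A0 = 1509/EI,  θ_B0 = 1639/EI
Flexibility coefficients: a unit moment at one end gives L/(3EI) there and L/(6EI) at the far end, so f₁₁ = f₂₂ = 3.233/EI and f₁₂ = f₂₁ = 1.617/EI.
Compatibility — zero rotation at each built-in end:
  3.233 M_A + 1.617 M_B = 1509
  1.617 M_A + 3.233 M_B = 1639
Solving the pair gives M_A = 284.2 kN·m and M_B = 364.8 kN·m (hogging).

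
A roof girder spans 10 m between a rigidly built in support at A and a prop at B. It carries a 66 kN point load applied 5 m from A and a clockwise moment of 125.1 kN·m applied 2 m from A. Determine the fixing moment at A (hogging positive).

Take the reaction at B as the redundant and release it; the primary structure is a cantilever fixed at A.
Free-end deflection of the primary structure under the applied loading (downward +):
  point load 66 at a = 5: Pa²(3L − a)/(6EI) = 6875/EI
  clockwise couple 125.1 at a = 2: M₀a(2L − a)/(2EI) = 2252/EI
  δ_0 = 9127/EI
Tip deflection under a unit load at B: L³/(3EI) = 333.3/EI.
Compatibility at B: δ_0 − R_B·δ_{BB} = 0, so R_B = 9127/333.3 = 27.38 kN.
Moment equilibrium about A: M_A = Σ(load moments about A) − R_B·L = 455.1 − 27.38×10 = 181.3 kN·m.

M_A = 181.3 kN·m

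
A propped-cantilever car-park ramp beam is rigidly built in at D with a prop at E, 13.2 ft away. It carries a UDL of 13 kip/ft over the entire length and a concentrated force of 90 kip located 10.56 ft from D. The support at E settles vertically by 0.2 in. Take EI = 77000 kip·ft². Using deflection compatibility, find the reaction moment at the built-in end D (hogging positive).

M_D = 419.3 kip·ft

Take the reaction at E as the redundant and release it; the primary structure is a cantilever fixed at D.
Deflection at E on the released cantilever, summing each load's contribution:
  UDL 13: wL⁴/(8EI) = 49334/EI
  point load 90 at a = 10.56: Pa²(3L − a)/(6EI) = 48575/EI
  δ_0 = 97910/EI
Tip deflection under a unit load at E: L³/(3EI) = 766.7/EI.
With EI = 77000 kip·ft²: δ_0 = 1.2716 ft and δ_{EE} = 0.009957 ft/kip.
Compatibility — the beam at E must follow the support down by 0.01667 ft: δ_0 − R_E·δ_{EE} = 0.01667, so R_E = (1.2716 − 0.01667)/0.009957 = 126 kip.
Moment equilibrium about D: M_D = Σ(load moments about D) − R_E·L = 2083 − 126×13.2 = 419.3 kip·ft.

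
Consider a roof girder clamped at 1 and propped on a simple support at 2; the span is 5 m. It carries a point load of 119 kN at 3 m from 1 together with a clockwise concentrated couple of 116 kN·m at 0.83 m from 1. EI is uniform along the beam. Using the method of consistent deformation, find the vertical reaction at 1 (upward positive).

R_1 = 57 kN

Choose R_2 as the redundant. The primary structure is the cantilever fixed at 1.
Downward deflection at the released point 2 due to the loads:
  point load 119 at a = 3: Pa²(3L − a)/(6EI) = 2142/EI
  clockwise couple 116 at a = 0.83: M₀a(2L − a)/(2EI) = 441.4/EI
  δ_0 = 2583/EI
Flexibility coefficient — unit upward force at 2: δ_{22} = L³/(3EI) = 41.67/EI.
Compatibility at 2: δ_0 − R_2·δ_{22} = 0, so R_2 = 2583/41.67 = 62 kN.
Vertical equilibrium: R_1 = ΣP − R_2 = 119 − 62 = 57 kN.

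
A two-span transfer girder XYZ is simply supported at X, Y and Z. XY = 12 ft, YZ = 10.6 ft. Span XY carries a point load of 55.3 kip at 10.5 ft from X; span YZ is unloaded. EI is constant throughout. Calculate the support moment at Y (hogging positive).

Insert a hinge at Y; M_Y is the redundant, and each span becomes simply supported.
Discontinuity in slope at Y on the released structure — sum the simple-span end rotations:
  span XY: point load 55.3 at a = 10.5: Pab(L + a)/(6LEI) = 272.2/EI
  relative rotation θ_0 = (272.2 + 0)/EI = 272.2/EI
A unit hogging moment at Y produces rotation L₁/(3EI) + L₂/(3EI) = 7.533/EI.
Slope continuity at Y: θ_0 = M_Y·7.533/EI, so M_Y = 272.2/7.533 = 36.13 kip·ft (hogging).

M_Y = 36.13 kip·ft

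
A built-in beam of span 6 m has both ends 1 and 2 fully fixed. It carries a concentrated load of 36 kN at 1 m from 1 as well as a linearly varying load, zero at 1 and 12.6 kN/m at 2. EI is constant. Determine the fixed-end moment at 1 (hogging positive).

Take the two fixed-end moments M_1, M_2 as redundants; the released structure is the simple span 12.
On the primary (simply-supported) span, the end slopes from the loading are:
  at 1: point load 36 at a = 1: Pab(L + b)/(6LEI) = 55/EI
  at 2: point load 36 at a = 1: Pab(L + a)/(6LEI) = 35/EI
  at 1: triangular load, peak 12.6: 7w₀L³/(360EI) = 52.92/EI
  at 2: triangular load, peak 12.6: w₀L³/(45EI) = 60.48/EI
  θ_10 = 107.9/EI,  θ_20 = 95.48/EI
Flexibility coefficients: a unit moment at one end gives L/(3EI) there and L/(6EI) at the far end, so f₁₁ = f₂₂ = 2/EI and f₁₂ = f₂₁ = 1/EI.
Compatibility — zero rotation at each built-in end:
  2 M_1 + 1 M_2 = 107.9
  1 M_1 + 2 M_2 = 95.48
Solving the pair gives M_1 = 40.12 kN·m and M_2 = 27.68 kN·m (hogging).

M_1 = 40.12 kN·m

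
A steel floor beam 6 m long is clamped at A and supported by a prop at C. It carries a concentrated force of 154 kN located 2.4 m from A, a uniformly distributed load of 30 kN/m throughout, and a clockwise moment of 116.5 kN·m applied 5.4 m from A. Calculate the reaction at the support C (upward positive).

Take the reaction at C as the redundant and release it; the primary structure is a cantilever fixed at A.
Free-end deflection of the primary structure under the applied loading (downward +):
  point load 154 at a = 2.4: Pa²(3L − a)/(6EI) = 2306/EI
  UDL 30: wL⁴/(8EI) = 4860/EI
  clockwise couple 116.5 at a = 5.4: M₀a(2L − a)/(2EI) = 2076/EI
  δ_0 = 9242/EI
Flexibility coefficient — unit upward force at C: δ_{CC} = L³/(3EI) = 72/EI.
Compatibility at C: δ_0 − R_C·δ_{CC} = 0, so R_C = 9242/72 = 128.4 kN.

R_C = 128.4 kN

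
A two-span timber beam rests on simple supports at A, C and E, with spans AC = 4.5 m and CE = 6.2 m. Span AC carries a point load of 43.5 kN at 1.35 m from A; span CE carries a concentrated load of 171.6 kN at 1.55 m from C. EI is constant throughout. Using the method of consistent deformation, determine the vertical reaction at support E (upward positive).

Insert a hinge at C; M_C is the redundant, and each span becomes simply supported.
Discontinuity in slope at C on the released structure — sum the simple-span end rotations:
  span AC: point load 43.5 at a = 1.35: Pab(L + a)/(6LEI) = 40.08/EI
  span CE: point load 171.6 at a = 1.55: Pab(L + b)/(6LEI) = 360.7/EI
  relative rotation θ_0 = (40.08 + 360.7)/EI = 400.8/EI
A unit hogging moment at C produces rotation L₁/(3EI) + L₂/(3EI) = 3.567/EI.
Slope continuity at C: θ_0 = M_C·3.567/EI, so M_C = 400.8/3.567 = 112.4 kN·m (hogging).
Span CE, ΣM about E: R_C^{CE}·6.2 = 797.9 + 112.4, so R_C^{CE} = 146.8 kN and R_E = 171.6 − 146.8 = 24.77 kN.

R_E = 24.77 kN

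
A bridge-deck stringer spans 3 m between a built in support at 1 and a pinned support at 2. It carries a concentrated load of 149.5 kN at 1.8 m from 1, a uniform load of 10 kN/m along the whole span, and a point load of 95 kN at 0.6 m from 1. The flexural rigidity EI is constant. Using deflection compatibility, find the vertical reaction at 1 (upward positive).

R_1 = 193.3 kN

Choose R_2 as the redundant. The primary structure is the cantilever fixed at 1.
Primary-structure tip deflection at 2 by superposition:
  point load 149.5 at a = 1.8: Pa²(3L − a)/(6EI) = 581.3/EI
  UDL 10: wL⁴/(8EI) = 101.2/EI
  point load 95 at a = 0.6: Pa²(3L − a)/(6EI) = 47.88/EI
  δ_0 = 730.4/EI
Flexibility coefficient — unit upward force at 2: δ_{22} = L³/(3EI) = 9/EI.
Compatibility at 2: δ_0 − R_2·δ_{22} = 0, so R_2 = 730.4/9 = 81.15 kN.
Vertical equilibrium: R_1 = ΣP − R_2 = 274.5 − 81.15 = 193.3 kN.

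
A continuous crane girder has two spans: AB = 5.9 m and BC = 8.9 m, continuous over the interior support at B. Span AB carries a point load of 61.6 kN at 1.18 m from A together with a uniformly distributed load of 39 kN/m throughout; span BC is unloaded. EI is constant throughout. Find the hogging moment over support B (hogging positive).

M_B = 81.56 kN·m

Release continuity at B by inserting a hinge; the redundant is the internal moment M_B. The primary structure is two simply-supported spans AB and BC.
Discontinuity in slope at B on the released structure — sum the simple-span end rotations:
  span AB: point load 61.6 at a = 1.18: Pab(L + a)/(6LEI) = 68.62/EI
  span AB: UDL 39: wL³/(24EI) = 333.7/EI
  relative rotation θ_0 = (402.4 + 0)/EI = 402.4/EI
A unit hogging moment at B produces rotation L₁/(3EI) + L₂/(3EI) = 4.933/EI.
Compatibility: M_B·(L₁+L₂)/(3EI) = θ_0, giving M_B = 81.56 kN·m (hogging).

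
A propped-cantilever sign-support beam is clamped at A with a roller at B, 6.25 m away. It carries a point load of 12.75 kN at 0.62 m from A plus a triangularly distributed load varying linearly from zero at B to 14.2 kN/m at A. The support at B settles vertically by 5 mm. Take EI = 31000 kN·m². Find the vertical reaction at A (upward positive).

R_A = 49.97 kN

Choose R_B as the redundant. The primary structure is the cantilever fixed at A.
Downward deflection at the released point B due to the loads:
  point load 12.75 at a = 0.62: Pa²(3L − a)/(6EI) = 14.81/EI
  triangular load, peak 14.2 at the fixed end: w₀L⁴/(30EI) = 722.2/EI
  δ_0 = 737.1/EI
Tip deflection under a unit load at B: L³/(3EI) = 81.38/EI.
With EI = 31000 kN·m²: δ_0 = 0.023776 m and δ_{BB} = 0.002625 m/kN.
Compatibility — the beam at B must follow the support down by 0.005 m: δ_0 − R_B·δ_{BB} = 0.005, so R_B = (0.023776 − 0.005)/0.002625 = 7.152 kN.
Vertical equilibrium: R_A = ΣP − R_B = 57.12 − 7.152 = 49.97 kN.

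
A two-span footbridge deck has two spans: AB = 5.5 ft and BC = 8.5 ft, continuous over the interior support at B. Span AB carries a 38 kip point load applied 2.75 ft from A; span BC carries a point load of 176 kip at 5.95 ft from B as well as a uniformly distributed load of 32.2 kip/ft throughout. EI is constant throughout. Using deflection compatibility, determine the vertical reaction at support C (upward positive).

R_C = 222.9 kip

Take M_B as the redundant. Released structure: two simple spans AB and BC with a hinge at B.
End slopes at the hinge B, treating each span as simply supported:
  span AB: point load 38 at a = 2.75: Pab(L + a)/(6LEI) = 71.84/EI
  span BC: point load 176 at a = 5.95: Pab(L + b)/(6LEI) = 578.6/EI
  span BC: UDL 32.2: wL³/(24EI) = 824/EI
  relative rotation θ_0 = (71.84 + 1403)/EI = 1474/EI
A unit hogging moment at B produces rotation L₁/(3EI) + L₂/(3EI) = 4.667/EI.
Compatibility: M_B·(L₁+L₂)/(3EI) = θ_0, giving M_B = 315.9 kip·ft (hogging).
Span BC, ΣM about C: R_B^{BC}·8.5 = 1612 + 315.9, so R_B^{BC} = 226.8 kip and R_C = 449.7 − 226.8 = 222.9 kip.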